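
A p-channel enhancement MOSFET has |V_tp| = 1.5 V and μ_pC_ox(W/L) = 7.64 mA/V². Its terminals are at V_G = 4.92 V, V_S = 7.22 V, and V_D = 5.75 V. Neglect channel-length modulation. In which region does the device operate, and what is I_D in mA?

V_SG = V_S − V_G = 7.22 − 4.92 = 2.3 V; V_SD = V_S − V_D = 7.22 − 5.75 = 1.47 V.
V_ov = V_SG − |V_tp| = 2.3 − 1.5 = 0.8 V.
Since V_SD = 1.47 V ≥ V_ov = 0.8 V, the device is in saturation.
I_D = ½ k_p V_ov² = 0.5 × 7.64 × 0.8² = 2.44 mA.

Saturation; I_D = 2.44 mA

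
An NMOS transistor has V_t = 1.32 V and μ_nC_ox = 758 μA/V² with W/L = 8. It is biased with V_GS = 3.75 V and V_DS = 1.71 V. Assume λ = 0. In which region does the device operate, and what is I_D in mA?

k_n = μ_nC_ox · (W/L) = 6.064 mA/V².
V_ov = V_GS − V_t = 3.75 − 1.32 = 2.43 V.
Since V_DS = 1.71 V < V_ov = 2.43 V, the device is in the triode region.
I_D = k_n [V_ov · V_DS − ½ V_DS²] = 6.064 × [2.43 × 1.71 − 0.5 × 1.71²] = 16.3 mA.

Triode; I_D = 16.3 mA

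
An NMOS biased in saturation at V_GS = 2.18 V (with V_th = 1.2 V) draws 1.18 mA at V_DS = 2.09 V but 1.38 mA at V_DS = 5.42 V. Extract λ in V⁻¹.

λ = 0.0570 V⁻¹

With V_GS fixed, I_D ∝ (1 + λ V_DS) in saturation, so I_D2/I_D1 = (1 + λ V_DS2)/(1 + λ V_DS1).
1.38/1.18 = 1.169 = (1 + 5.42 λ)/(1 + 2.09 λ).
Solving: λ (I_D1 V_DS2 − I_D2 V_DS1) = I_D2 − I_D1, so λ = (1.38 − 1.18) / (1.18 × 5.42 − 1.38 × 2.09) = 0.2 / 3.51 = 0.057 V⁻¹.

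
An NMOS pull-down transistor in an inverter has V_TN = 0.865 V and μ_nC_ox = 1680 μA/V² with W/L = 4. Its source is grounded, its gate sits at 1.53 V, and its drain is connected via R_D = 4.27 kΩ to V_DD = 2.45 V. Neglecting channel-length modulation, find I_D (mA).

I_D = 0.542 mA

V_GS = V_G = 1.53 V, so V_ov = 1.53 − 0.865 = 0.665 V.
k_n = μ_nC_ox · (W/L) = 6.72 mA/V².
Assume saturation: I_D = ½ k_n V_ov² = 0.5 × 6.72 × 0.665² = 1.49 mA, giving V_DS = V_DD − I_D R_D = 2.45 − 1.49 × 4.27 = -3.89 V.
But -3.89 V < V_ov = 0.665 V, so the device is actually in triode.
In triode I_D = k_n[V_ov V_DS − ½ V_DS²] and I_D = (V_DD − V_DS)/R_D. Equating: 14.3 V_DS² − 20.08 V_DS + 2.45 = 0, giving V_DS = 0.135 V (the root below V_ov).
I_D = (2.45 − 0.135) / 4.27 = 0.542 mA.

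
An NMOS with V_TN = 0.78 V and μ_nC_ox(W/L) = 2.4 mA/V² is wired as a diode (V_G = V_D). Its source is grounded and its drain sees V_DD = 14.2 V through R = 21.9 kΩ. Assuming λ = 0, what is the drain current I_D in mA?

I_D = 0.581 mA

With gate tied to drain, V_GS = V_DS ≥ V_GS − V_TN, so the device is in saturation.
KCL at the drain: ½ k_n (V_GS − V_TN)² = (V_DD − V_GS)/R.
Let x = V_GS − 0.78. Then 26.3 x² + x − 13.42 = 0, giving x = 0.696 V (positive root), so V_GS = 1.48 V.
I_D = (V_DD − V_GS)/R = (14.2 − 1.48) / 21.9 = 0.581 mA.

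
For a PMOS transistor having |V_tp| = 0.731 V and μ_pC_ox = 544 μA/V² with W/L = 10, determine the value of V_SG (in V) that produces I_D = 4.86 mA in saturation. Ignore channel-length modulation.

V_SG = 2.07 V

k_p = μ_pC_ox · (W/L) = 5.44 mA/V².
In saturation I_D = ½ k_p (V_SG − |V_tp|)², so V_SG − |V_tp| = √(2 I_D / k_p) = √(2 × 4.86 / 5.44) = 1.34 V.
V_SG = 0.731 + 1.34 = 2.07 V.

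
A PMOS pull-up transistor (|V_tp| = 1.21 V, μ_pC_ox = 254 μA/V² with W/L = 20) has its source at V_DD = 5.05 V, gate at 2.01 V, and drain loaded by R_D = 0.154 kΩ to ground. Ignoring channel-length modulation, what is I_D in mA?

I_D = 8.51 mA

V_SG = V_DD − V_G = 5.05 − 2.01 = 3.04 V, so V_ov = 3.04 − 1.21 = 1.83 V.
k_p = μ_pC_ox · (W/L) = 5.08 mA/V².
Assume saturation: I_D = ½ k_p V_ov² = 0.5 × 5.08 × 1.83² = 8.51 mA, giving V_SD = V_DD − I_D R_D = 5.05 − 8.51 × 0.154 = 3.74 V.
V_SD = 3.74 V ≥ V_ov = 1.83 V, confirming saturation.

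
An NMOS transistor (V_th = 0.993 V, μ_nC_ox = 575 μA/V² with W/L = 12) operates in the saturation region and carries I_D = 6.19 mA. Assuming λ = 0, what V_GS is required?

k_n = μ_nC_ox · (W/L) = 6.9 mA/V².
In saturation I_D = ½ k_n (V_GS − V_th)², so V_GS − V_th = √(2 I_D / k_n) = √(2 × 6.19 / 6.9) = 1.34 V.
V_GS = 0.993 + 1.34 = 2.33 V.

V_GS = 2.33 V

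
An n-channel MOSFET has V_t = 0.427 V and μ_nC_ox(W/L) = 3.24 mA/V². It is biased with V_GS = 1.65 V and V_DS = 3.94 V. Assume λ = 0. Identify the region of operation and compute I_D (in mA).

Saturation; I_D = 2.42 mA

V_ov = V_GS − V_t = 1.65 − 0.427 = 1.22 V.
Since V_DS = 3.94 V ≥ V_ov = 1.22 V, the device is in saturation.
I_D = ½ k_n V_ov² = 0.5 × 3.24 × 1.22² = 2.42 mA.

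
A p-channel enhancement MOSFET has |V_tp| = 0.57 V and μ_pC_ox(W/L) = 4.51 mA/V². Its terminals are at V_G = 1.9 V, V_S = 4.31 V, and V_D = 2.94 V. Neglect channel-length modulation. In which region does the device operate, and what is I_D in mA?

V_SG = V_S − V_G = 4.31 − 1.9 = 2.41 V; V_SD = V_S − V_D = 4.31 − 2.94 = 1.37 V.
V_ov = V_SG − |V_tp| = 2.41 − 0.57 = 1.84 V.
Since V_SD = 1.37 V < V_ov = 1.84 V, the device is in the triode region.
I_D = k_p [V_ov · V_SD − ½ V_SD²] = 4.51 × [1.84 × 1.37 − 0.5 × 1.37²] = 7.14 mA.

Triode; I_D = 7.14 mA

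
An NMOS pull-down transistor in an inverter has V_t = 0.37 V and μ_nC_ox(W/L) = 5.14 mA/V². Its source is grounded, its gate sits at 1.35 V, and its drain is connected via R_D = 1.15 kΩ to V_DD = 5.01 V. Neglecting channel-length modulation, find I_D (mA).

I_D = 2.47 mA

V_GS = V_G = 1.35 V, so V_ov = 1.35 − 0.37 = 0.98 V.
Assume saturation: I_D = ½ k_n V_ov² = 0.5 × 5.14 × 0.98² = 2.47 mA, giving V_DS = V_DD − I_D R_D = 5.01 − 2.47 × 1.15 = 2.17 V.
V_DS = 2.17 V ≥ V_ov = 0.98 V, confirming saturation.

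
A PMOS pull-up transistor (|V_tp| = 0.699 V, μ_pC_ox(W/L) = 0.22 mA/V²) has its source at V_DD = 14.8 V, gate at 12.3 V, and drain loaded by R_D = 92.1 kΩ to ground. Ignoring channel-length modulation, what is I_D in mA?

V_SG = V_DD − V_G = 14.8 − 12.3 = 2.5 V, so V_ov = 2.5 − 0.699 = 1.8 V.
Assume saturation: I_D = ½ k_p V_ov² = 0.5 × 0.22 × 1.8² = 0.357 mA, giving V_SD = V_DD − I_D R_D = 14.8 − 0.357 × 92.1 = -18.1 V.
But -18.1 V < V_ov = 1.8 V, so the device is actually in triode.
In triode I_D = k_p[V_ov V_SD − ½ V_SD²] and I_D = (V_DD − V_SD)/R_D. Equating: 10.1 V_SD² − 37.49 V_SD + 14.8 = 0, giving V_SD = 0.449 V (the root below V_ov).
I_D = (14.8 − 0.449) / 92.1 = 0.156 mA.

I_D = 0.156 mA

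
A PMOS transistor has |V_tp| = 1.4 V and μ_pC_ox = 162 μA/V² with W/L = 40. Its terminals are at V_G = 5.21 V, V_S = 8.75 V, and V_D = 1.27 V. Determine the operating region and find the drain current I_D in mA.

Saturation; I_D = 14.8 mA

V_SG = V_S − V_G = 8.75 − 5.21 = 3.54 V; V_SD = V_S − V_D = 8.75 − 1.27 = 7.48 V.
k_p = μ_pC_ox · (W/L) = 6.48 mA/V².
V_ov = V_SG − |V_tp| = 3.54 − 1.4 = 2.14 V.
Since V_SD = 7.48 V ≥ V_ov = 2.14 V, the device is in saturation.
I_D = ½ k_p V_ov² = 0.5 × 6.48 × 2.14² = 14.8 mA.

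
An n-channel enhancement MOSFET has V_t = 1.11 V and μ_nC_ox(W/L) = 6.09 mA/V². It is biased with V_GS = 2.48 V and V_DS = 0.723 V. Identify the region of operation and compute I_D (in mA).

Triode; I_D = 4.44 mA

V_ov = V_GS − V_t = 2.48 − 1.11 = 1.37 V.
Since V_DS = 0.723 V < V_ov = 1.37 V, the device is in the triode region.
I_D = k_n [V_ov · V_DS − ½ V_DS²] = 6.09 × [1.37 × 0.723 − 0.5 × 0.723²] = 4.44 mA.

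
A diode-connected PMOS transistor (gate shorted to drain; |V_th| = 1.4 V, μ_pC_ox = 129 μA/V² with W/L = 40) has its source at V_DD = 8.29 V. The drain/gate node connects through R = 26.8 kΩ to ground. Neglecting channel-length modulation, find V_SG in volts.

V_SG = 1.71 V

With gate tied to drain, V_SG = V_SD ≥ V_SG − |V_th|, so the device is in saturation.
k_p = μ_pC_ox · (W/L) = 5.16 mA/V².
KCL at the drain: ½ k_p (V_SG − |V_th|)² = (V_DD − V_SG)/R.
Let x = V_SG − 1.4. Then 69.1 x² + x − 6.89 = 0, giving x = 0.309 V (positive root), so V_SG = 1.71 V.
I_D = (V_DD − V_SG)/R = (8.29 − 1.71) / 26.8 = 0.246 mA.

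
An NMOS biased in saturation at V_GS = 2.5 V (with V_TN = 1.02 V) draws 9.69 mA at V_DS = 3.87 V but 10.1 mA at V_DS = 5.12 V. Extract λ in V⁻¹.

With V_GS fixed, I_D ∝ (1 + λ V_DS) in saturation, so I_D2/I_D1 = (1 + λ V_DS2)/(1 + λ V_DS1).
10.1/9.69 = 1.042 = (1 + 5.12 λ)/(1 + 3.87 λ).
Solving: λ (I_D1 V_DS2 − I_D2 V_DS1) = I_D2 − I_D1, so λ = (10.1 − 9.69) / (9.69 × 5.12 − 10.1 × 3.87) = 0.41 / 10.5 = 0.039 V⁻¹.

λ = 0.0390 V⁻¹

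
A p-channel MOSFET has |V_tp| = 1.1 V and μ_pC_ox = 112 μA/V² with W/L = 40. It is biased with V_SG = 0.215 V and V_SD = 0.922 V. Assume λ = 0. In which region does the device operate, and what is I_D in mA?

V_SG = 0.215 V < |V_tp| = 1.1 V, so the transistor is in cutoff.

Cutoff; I_D = 0 mA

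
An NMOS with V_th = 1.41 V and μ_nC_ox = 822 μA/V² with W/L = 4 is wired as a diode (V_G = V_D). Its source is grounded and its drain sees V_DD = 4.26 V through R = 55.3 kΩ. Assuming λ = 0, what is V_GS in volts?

With gate tied to drain, V_GS = V_DS ≥ V_GS − V_th, so the device is in saturation.
k_n = μ_nC_ox · (W/L) = 3.288 mA/V².
KCL at the drain: ½ k_n (V_GS − V_th)² = (V_DD − V_GS)/R.
Let x = V_GS − 1.41. Then 90.9 x² + x − 2.85 = 0, giving x = 0.172 V (positive root), so V_GS = 1.58 V.
I_D = (V_DD − V_GS)/R = (4.26 − 1.58) / 55.3 = 0.0484 mA.

V_GS = 1.58 V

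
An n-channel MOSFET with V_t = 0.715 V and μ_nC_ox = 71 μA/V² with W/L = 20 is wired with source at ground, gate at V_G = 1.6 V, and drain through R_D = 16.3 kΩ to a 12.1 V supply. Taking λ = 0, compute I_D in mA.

V_GS = V_G = 1.6 V, so V_ov = 1.6 − 0.715 = 0.885 V.
k_n = μ_nC_ox · (W/L) = 1.42 mA/V².
Assume saturation: I_D = ½ k_n V_ov² = 0.5 × 1.42 × 0.885² = 0.556 mA, giving V_DS = V_DD − I_D R_D = 12.1 − 0.556 × 16.3 = 3.04 V.
V_DS = 3.04 V ≥ V_ov = 0.885 V, confirming saturation.

I_D = 0.556 mA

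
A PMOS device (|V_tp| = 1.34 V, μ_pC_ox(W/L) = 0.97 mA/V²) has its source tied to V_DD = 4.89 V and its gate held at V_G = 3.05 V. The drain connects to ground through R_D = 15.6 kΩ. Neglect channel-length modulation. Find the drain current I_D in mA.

V_SG = V_DD − V_G = 4.89 − 3.05 = 1.84 V, so V_ov = 1.84 − 1.34 = 0.5 V.
Assume saturation: I_D = ½ k_p V_ov² = 0.5 × 0.97 × 0.5² = 0.121 mA, giving V_SD = V_DD − I_D R_D = 4.89 − 0.121 × 15.6 = 3 V.
V_SD = 3 V ≥ V_ov = 0.5 V, confirming saturation.

I_D = 0.121 mA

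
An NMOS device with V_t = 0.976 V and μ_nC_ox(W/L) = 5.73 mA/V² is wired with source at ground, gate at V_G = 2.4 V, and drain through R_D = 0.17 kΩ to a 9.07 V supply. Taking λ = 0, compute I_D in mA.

I_D = 5.81 mA

V_GS = V_G = 2.4 V, so V_ov = 2.4 − 0.976 = 1.42 V.
Assume saturation: I_D = ½ k_n V_ov² = 0.5 × 5.73 × 1.42² = 5.81 mA, giving V_DS = V_DD − I_D R_D = 9.07 − 5.81 × 0.17 = 8.08 V.
V_DS = 8.08 V ≥ V_ov = 1.42 V, confirming saturation.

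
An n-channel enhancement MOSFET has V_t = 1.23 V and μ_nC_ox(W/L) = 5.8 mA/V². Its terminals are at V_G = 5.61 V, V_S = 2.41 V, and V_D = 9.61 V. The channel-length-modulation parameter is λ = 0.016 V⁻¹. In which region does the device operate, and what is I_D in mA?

V_GS = V_G − V_S = 5.61 − 2.41 = 3.2 V; V_DS = V_D − V_S = 9.61 − 2.41 = 7.2 V.
V_ov = V_GS − V_t = 3.2 − 1.23 = 1.97 V.
Since V_DS = 7.2 V ≥ V_ov = 1.97 V, the device is in saturation.
I_D = ½ k_n V_ov² (1 + λ V_DS) = 0.5 × 5.8 × 1.97² × (1 + 0.016 × 7.2) = 12.6 mA.

Saturation; I_D = 12.6 mA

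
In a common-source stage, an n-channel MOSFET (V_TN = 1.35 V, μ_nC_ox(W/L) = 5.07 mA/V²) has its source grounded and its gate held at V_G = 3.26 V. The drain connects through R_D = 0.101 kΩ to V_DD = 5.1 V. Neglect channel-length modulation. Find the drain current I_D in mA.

V_GS = V_G = 3.26 V, so V_ov = 3.26 − 1.35 = 1.91 V.
Assume saturation: I_D = ½ k_n V_ov² = 0.5 × 5.07 × 1.91² = 9.25 mA, giving V_DS = V_DD − I_D R_D = 5.1 − 9.25 × 0.101 = 4.17 V.
V_DS = 4.17 V ≥ V_ov = 1.91 V, confirming saturation.

I_D = 9.25 mA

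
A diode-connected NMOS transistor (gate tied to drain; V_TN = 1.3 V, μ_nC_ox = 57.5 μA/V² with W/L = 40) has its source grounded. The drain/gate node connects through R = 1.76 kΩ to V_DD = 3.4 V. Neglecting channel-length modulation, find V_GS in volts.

V_GS = 2.10 V

With gate tied to drain, V_GS = V_DS ≥ V_GS − V_TN, so the device is in saturation.
k_n = μ_nC_ox · (W/L) = 2.3 mA/V².
KCL at the drain: ½ k_n (V_GS − V_TN)² = (V_DD − V_GS)/R.
Let x = V_GS − 1.3. Then 2.02 x² + x − 2.1 = 0, giving x = 0.801 V (positive root), so V_GS = 2.1 V.
I_D = (V_DD − V_GS)/R = (3.4 − 2.1) / 1.76 = 0.738 mA.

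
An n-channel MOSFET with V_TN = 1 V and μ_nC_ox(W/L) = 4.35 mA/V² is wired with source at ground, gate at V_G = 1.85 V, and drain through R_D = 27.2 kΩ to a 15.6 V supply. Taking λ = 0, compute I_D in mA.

I_D = 0.567 mA

V_GS = V_G = 1.85 V, so V_ov = 1.85 − 1 = 0.85 V.
Assume saturation: I_D = ½ k_n V_ov² = 0.5 × 4.35 × 0.85² = 1.57 mA, giving V_DS = V_DD − I_D R_D = 15.6 − 1.57 × 27.2 = -27.1 V.
But -27.1 V < V_ov = 0.85 V, so the device is actually in triode.
In triode I_D = k_n[V_ov V_DS − ½ V_DS²] and I_D = (V_DD − V_DS)/R_D. Equating: 59.2 V_DS² − 101.6 V_DS + 15.6 = 0, giving V_DS = 0.171 V (the root below V_ov).
I_D = (15.6 − 0.171) / 27.2 = 0.567 mA.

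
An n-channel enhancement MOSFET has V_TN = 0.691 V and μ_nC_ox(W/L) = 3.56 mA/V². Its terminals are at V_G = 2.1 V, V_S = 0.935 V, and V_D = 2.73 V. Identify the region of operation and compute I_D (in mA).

Saturation; I_D = 0.400 mA

V_GS = V_G − V_S = 2.1 − 0.935 = 1.17 V; V_DS = V_D − V_S = 2.73 − 0.935 = 1.79 V.
V_ov = V_GS − V_TN = 1.17 − 0.691 = 0.474 V.
Since V_DS = 1.79 V ≥ V_ov = 0.474 V, the device is in saturation.
I_D = ½ k_n V_ov² = 0.5 × 3.56 × 0.474² = 0.4 mA.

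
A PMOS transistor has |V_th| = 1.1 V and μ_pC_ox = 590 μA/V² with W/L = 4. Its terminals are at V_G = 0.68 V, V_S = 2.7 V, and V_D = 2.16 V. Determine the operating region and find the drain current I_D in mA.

Triode; I_D = 0.828 mA

V_SG = V_S − V_G = 2.7 − 0.68 = 2.02 V; V_SD = V_S − V_D = 2.7 − 2.16 = 0.54 V.
k_p = μ_pC_ox · (W/L) = 2.36 mA/V².
V_ov = V_SG − |V_th| = 2.02 − 1.1 = 0.92 V.
Since V_SD = 0.54 V < V_ov = 0.92 V, the device is in the triode region.
I_D = k_p [V_ov · V_SD − ½ V_SD²] = 2.36 × [0.92 × 0.54 − 0.5 × 0.54²] = 0.828 mA.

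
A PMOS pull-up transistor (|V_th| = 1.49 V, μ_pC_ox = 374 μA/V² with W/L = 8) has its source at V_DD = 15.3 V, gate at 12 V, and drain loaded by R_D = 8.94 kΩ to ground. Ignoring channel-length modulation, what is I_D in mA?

I_D = 1.67 mA

V_SG = V_DD − V_G = 15.3 − 12 = 3.3 V, so V_ov = 3.3 − 1.49 = 1.81 V.
k_p = μ_pC_ox · (W/L) = 2.992 mA/V².
Assume saturation: I_D = ½ k_p V_ov² = 0.5 × 2.992 × 1.81² = 4.9 mA, giving V_SD = V_DD − I_D R_D = 15.3 − 4.9 × 8.94 = -28.5 V.
But -28.5 V < V_ov = 1.81 V, so the device is actually in triode.
In triode I_D = k_p[V_ov V_SD − ½ V_SD²] and I_D = (V_DD − V_SD)/R_D. Equating: 13.4 V_SD² − 49.41 V_SD + 15.3 = 0, giving V_SD = 0.341 V (the root below V_ov).
I_D = (15.3 − 0.341) / 8.94 = 1.67 mA.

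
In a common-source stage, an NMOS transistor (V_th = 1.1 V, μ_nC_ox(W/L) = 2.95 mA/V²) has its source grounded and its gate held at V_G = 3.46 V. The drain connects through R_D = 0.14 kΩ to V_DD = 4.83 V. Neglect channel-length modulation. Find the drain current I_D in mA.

I_D = 8.22 mA

V_GS = V_G = 3.46 V, so V_ov = 3.46 − 1.1 = 2.36 V.
Assume saturation: I_D = ½ k_n V_ov² = 0.5 × 2.95 × 2.36² = 8.22 mA, giving V_DS = V_DD − I_D R_D = 4.83 − 8.22 × 0.14 = 3.68 V.
V_DS = 3.68 V ≥ V_ov = 2.36 V, confirming saturation.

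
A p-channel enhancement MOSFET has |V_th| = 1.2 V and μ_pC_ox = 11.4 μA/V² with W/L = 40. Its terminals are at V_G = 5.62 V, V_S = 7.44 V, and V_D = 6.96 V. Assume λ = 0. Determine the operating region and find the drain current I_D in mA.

Triode; I_D = 0.0832 mA

V_SG = V_S − V_G = 7.44 − 5.62 = 1.82 V; V_SD = V_S − V_D = 7.44 − 6.96 = 0.48 V.
k_p = μ_pC_ox · (W/L) = 0.456 mA/V².
V_ov = V_SG − |V_th| = 1.82 − 1.2 = 0.62 V.
Since V_SD = 0.48 V < V_ov = 0.62 V, the device is in the triode region.
I_D = k_p [V_ov · V_SD − ½ V_SD²] = 0.456 × [0.62 × 0.48 − 0.5 × 0.48²] = 0.0832 mA.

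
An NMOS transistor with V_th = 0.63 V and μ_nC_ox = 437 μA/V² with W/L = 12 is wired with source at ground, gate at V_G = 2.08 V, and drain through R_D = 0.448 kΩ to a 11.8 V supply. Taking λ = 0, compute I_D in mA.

I_D = 5.51 mA

V_GS = V_G = 2.08 V, so V_ov = 2.08 − 0.63 = 1.45 V.
k_n = μ_nC_ox · (W/L) = 5.244 mA/V².
Assume saturation: I_D = ½ k_n V_ov² = 0.5 × 5.244 × 1.45² = 5.51 mA, giving V_DS = V_DD − I_D R_D = 11.8 − 5.51 × 0.448 = 9.33 V.
V_DS = 9.33 V ≥ V_ov = 1.45 V, confirming saturation.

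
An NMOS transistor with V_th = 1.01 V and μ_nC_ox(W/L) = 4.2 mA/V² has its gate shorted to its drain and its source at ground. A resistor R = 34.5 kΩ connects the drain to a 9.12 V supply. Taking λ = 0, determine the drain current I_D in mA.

With gate tied to drain, V_GS = V_DS ≥ V_GS − V_th, so the device is in saturation.
KCL at the drain: ½ k_n (V_GS − V_th)² = (V_DD − V_GS)/R.
Let x = V_GS − 1.01. Then 72.5 x² + x − 8.11 = 0, giving x = 0.328 V (positive root), so V_GS = 1.34 V.
I_D = (V_DD − V_GS)/R = (9.12 − 1.34) / 34.5 = 0.226 mA.

I_D = 0.226 mA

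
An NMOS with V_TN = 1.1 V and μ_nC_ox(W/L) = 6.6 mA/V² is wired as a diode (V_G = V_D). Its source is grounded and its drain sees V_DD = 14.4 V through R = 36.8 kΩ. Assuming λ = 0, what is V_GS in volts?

V_GS = 1.43 V

With gate tied to drain, V_GS = V_DS ≥ V_GS − V_TN, so the device is in saturation.
KCL at the drain: ½ k_n (V_GS − V_TN)² = (V_DD − V_GS)/R.
Let x = V_GS − 1.1. Then 121 x² + x − 13.3 = 0, giving x = 0.327 V (positive root), so V_GS = 1.43 V.
I_D = (V_DD − V_GS)/R = (14.4 − 1.43) / 36.8 = 0.353 mA.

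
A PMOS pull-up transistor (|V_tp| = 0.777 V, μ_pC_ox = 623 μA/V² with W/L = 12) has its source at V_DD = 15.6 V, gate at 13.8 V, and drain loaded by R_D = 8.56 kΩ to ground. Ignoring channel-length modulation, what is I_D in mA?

V_SG = V_DD − V_G = 15.6 − 13.8 = 1.8 V, so V_ov = 1.8 − 0.777 = 1.02 V.
k_p = μ_pC_ox · (W/L) = 7.476 mA/V².
Assume saturation: I_D = ½ k_p V_ov² = 0.5 × 7.476 × 1.02² = 3.91 mA, giving V_SD = V_DD − I_D R_D = 15.6 − 3.91 × 8.56 = -17.9 V.
But -17.9 V < V_ov = 1.02 V, so the device is actually in triode.
In triode I_D = k_p[V_ov V_SD − ½ V_SD²] and I_D = (V_DD − V_SD)/R_D. Equating: 32 V_SD² − 66.47 V_SD + 15.6 = 0, giving V_SD = 0.27 V (the root below V_ov).
I_D = (15.6 − 0.27) / 8.56 = 1.79 mA.

I_D = 1.79 mA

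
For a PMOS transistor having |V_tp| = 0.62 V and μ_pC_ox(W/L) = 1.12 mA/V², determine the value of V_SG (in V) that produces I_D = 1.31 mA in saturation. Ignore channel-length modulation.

In saturation I_D = ½ k_p (V_SG − |V_tp|)², so V_SG − |V_tp| = √(2 I_D / k_p) = √(2 × 1.31 / 1.12) = 1.53 V.
V_SG = 0.62 + 1.53 = 2.15 V.

V_SG = 2.15 V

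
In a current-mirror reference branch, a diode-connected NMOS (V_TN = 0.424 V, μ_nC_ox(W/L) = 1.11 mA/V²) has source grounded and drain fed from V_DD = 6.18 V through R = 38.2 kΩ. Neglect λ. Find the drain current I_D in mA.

With gate tied to drain, V_GS = V_DS ≥ V_GS − V_TN, so the device is in saturation.
KCL at the drain: ½ k_n (V_GS − V_TN)² = (V_DD − V_GS)/R.
Let x = V_GS − 0.424. Then 21.2 x² + x − 5.756 = 0, giving x = 0.498 V (positive root), so V_GS = 0.922 V.
I_D = (V_DD − V_GS)/R = (6.18 − 0.922) / 38.2 = 0.138 mA.

I_D = 0.138 mA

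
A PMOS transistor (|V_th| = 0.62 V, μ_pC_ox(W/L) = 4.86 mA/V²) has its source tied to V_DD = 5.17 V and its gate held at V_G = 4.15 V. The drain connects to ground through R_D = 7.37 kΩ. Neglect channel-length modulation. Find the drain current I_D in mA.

V_SG = V_DD − V_G = 5.17 − 4.15 = 1.02 V, so V_ov = 1.02 − 0.62 = 0.4 V.
Assume saturation: I_D = ½ k_p V_ov² = 0.5 × 4.86 × 0.4² = 0.389 mA, giving V_SD = V_DD − I_D R_D = 5.17 − 0.389 × 7.37 = 2.3 V.
V_SD = 2.3 V ≥ V_ov = 0.4 V, confirming saturation.

I_D = 0.389 mA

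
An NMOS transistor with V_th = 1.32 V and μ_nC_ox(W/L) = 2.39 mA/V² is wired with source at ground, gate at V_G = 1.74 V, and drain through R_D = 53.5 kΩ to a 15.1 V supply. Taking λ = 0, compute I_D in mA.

I_D = 0.211 mA

V_GS = V_G = 1.74 V, so V_ov = 1.74 − 1.32 = 0.42 V.
Assume saturation: I_D = ½ k_n V_ov² = 0.5 × 2.39 × 0.42² = 0.211 mA, giving V_DS = V_DD − I_D R_D = 15.1 − 0.211 × 53.5 = 3.82 V.
V_DS = 3.82 V ≥ V_ov = 0.42 V, confirming saturation.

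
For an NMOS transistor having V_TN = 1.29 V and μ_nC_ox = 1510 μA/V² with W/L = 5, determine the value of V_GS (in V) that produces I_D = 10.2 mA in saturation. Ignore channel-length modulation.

k_n = μ_nC_ox · (W/L) = 7.55 mA/V².
In saturation I_D = ½ k_n (V_GS − V_TN)², so V_GS − V_TN = √(2 I_D / k_n) = √(2 × 10.2 / 7.55) = 1.64 V.
V_GS = 1.29 + 1.64 = 2.93 V.

V_GS = 2.93 V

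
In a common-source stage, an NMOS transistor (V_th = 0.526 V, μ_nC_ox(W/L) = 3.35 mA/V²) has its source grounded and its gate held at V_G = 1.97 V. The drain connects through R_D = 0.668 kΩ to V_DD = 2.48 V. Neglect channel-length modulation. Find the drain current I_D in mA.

I_D = 2.63 mA

V_GS = V_G = 1.97 V, so V_ov = 1.97 − 0.526 = 1.44 V.
Assume saturation: I_D = ½ k_n V_ov² = 0.5 × 3.35 × 1.44² = 3.49 mA, giving V_DS = V_DD − I_D R_D = 2.48 − 3.49 × 0.668 = 0.147 V.
But 0.147 V < V_ov = 1.44 V, so the device is actually in triode.
In triode I_D = k_n[V_ov V_DS − ½ V_DS²] and I_D = (V_DD − V_DS)/R_D. Equating: 1.12 V_DS² − 4.231 V_DS + 2.48 = 0, giving V_DS = 0.725 V (the root below V_ov).
I_D = (2.48 − 0.725) / 0.668 = 2.63 mA.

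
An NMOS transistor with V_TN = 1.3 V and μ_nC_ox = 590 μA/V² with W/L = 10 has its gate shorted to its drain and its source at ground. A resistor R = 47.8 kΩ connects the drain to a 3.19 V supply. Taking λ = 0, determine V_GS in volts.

With gate tied to drain, V_GS = V_DS ≥ V_GS − V_TN, so the device is in saturation.
k_n = μ_nC_ox · (W/L) = 5.9 mA/V².
KCL at the drain: ½ k_n (V_GS − V_TN)² = (V_DD − V_GS)/R.
Let x = V_GS − 1.3. Then 141 x² + x − 1.89 = 0, giving x = 0.112 V (positive root), so V_GS = 1.41 V.
I_D = (V_DD − V_GS)/R = (3.19 − 1.41) / 47.8 = 0.0372 mA.

V_GS = 1.41 V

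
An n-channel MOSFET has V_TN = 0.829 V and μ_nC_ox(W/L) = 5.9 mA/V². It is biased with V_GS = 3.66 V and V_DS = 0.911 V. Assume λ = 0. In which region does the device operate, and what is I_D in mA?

Triode; I_D = 12.8 mA

V_ov = V_GS − V_TN = 3.66 − 0.829 = 2.83 V.
Since V_DS = 0.911 V < V_ov = 2.83 V, the device is in the triode region.
I_D = k_n [V_ov · V_DS − ½ V_DS²] = 5.9 × [2.83 × 0.911 − 0.5 × 0.911²] = 12.8 mA.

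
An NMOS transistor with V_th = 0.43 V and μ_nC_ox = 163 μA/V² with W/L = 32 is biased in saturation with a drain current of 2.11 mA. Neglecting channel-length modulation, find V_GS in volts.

V_GS = 1.33 V

k_n = μ_nC_ox · (W/L) = 5.216 mA/V².
In saturation I_D = ½ k_n (V_GS − V_th)², so V_GS − V_th = √(2 I_D / k_n) = √(2 × 2.11 / 5.216) = 0.899 V.
V_GS = 0.43 + 0.899 = 1.33 V.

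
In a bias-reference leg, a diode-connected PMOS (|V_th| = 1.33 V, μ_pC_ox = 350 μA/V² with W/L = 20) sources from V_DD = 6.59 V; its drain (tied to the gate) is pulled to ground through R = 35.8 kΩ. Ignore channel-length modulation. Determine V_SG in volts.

With gate tied to drain, V_SG = V_SD ≥ V_SG − |V_th|, so the device is in saturation.
k_p = μ_pC_ox · (W/L) = 7 mA/V².
KCL at the drain: ½ k_p (V_SG − |V_th|)² = (V_DD − V_SG)/R.
Let x = V_SG − 1.33. Then 125 x² + x − 5.26 = 0, giving x = 0.201 V (positive root), so V_SG = 1.53 V.
I_D = (V_DD − V_SG)/R = (6.59 − 1.53) / 35.8 = 0.141 mA.

V_SG = 1.53 V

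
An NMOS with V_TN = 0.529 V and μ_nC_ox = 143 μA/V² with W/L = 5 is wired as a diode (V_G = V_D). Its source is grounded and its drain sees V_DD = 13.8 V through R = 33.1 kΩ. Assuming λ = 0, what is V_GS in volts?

V_GS = 1.55 V

With gate tied to drain, V_GS = V_DS ≥ V_GS − V_TN, so the device is in saturation.
k_n = μ_nC_ox · (W/L) = 0.715 mA/V².
KCL at the drain: ½ k_n (V_GS − V_TN)² = (V_DD − V_GS)/R.
Let x = V_GS − 0.529. Then 11.8 x² + x − 13.27 = 0, giving x = 1.02 V (positive root), so V_GS = 1.55 V.
I_D = (V_DD − V_GS)/R = (13.8 − 1.55) / 33.1 = 0.37 mA.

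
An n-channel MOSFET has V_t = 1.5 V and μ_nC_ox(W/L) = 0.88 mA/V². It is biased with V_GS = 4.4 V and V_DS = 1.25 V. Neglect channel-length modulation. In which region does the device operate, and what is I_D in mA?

V_ov = V_GS − V_t = 4.4 − 1.5 = 2.9 V.
Since V_DS = 1.25 V < V_ov = 2.9 V, the device is in the triode region.
I_D = k_n [V_ov · V_DS − ½ V_DS²] = 0.88 × [2.9 × 1.25 − 0.5 × 1.25²] = 2.5 mA.

Triode; I_D = 2.50 mA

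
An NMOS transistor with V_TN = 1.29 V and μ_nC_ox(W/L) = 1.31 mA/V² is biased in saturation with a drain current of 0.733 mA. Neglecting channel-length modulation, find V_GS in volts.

V_GS = 2.35 V

In saturation I_D = ½ k_n (V_GS − V_TN)², so V_GS − V_TN = √(2 I_D / k_n) = √(2 × 0.733 / 1.31) = 1.06 V.
V_GS = 1.29 + 1.06 = 2.35 V.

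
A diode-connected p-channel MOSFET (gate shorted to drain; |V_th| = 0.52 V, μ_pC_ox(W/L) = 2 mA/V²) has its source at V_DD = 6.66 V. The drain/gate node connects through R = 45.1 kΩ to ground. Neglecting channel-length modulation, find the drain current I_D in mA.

I_D = 0.128 mA

With gate tied to drain, V_SG = V_SD ≥ V_SG − |V_th|, so the device is in saturation.
KCL at the drain: ½ k_p (V_SG − |V_th|)² = (V_DD − V_SG)/R.
Let x = V_SG − 0.52. Then 45.1 x² + x − 6.14 = 0, giving x = 0.358 V (positive root), so V_SG = 0.878 V.
I_D = (V_DD − V_SG)/R = (6.66 − 0.878) / 45.1 = 0.128 mA.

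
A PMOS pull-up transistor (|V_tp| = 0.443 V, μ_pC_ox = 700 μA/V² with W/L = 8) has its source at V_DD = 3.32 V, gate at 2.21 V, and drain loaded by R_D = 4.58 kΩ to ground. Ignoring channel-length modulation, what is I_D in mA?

I_D = 0.678 mA

V_SG = V_DD − V_G = 3.32 − 2.21 = 1.11 V, so V_ov = 1.11 − 0.443 = 0.667 V.
k_p = μ_pC_ox · (W/L) = 5.6 mA/V².
Assume saturation: I_D = ½ k_p V_ov² = 0.5 × 5.6 × 0.667² = 1.25 mA, giving V_SD = V_DD − I_D R_D = 3.32 − 1.25 × 4.58 = -2.39 V.
But -2.39 V < V_ov = 0.667 V, so the device is actually in triode.
In triode I_D = k_p[V_ov V_SD − ½ V_SD²] and I_D = (V_DD − V_SD)/R_D. Equating: 12.8 V_SD² − 18.11 V_SD + 3.32 = 0, giving V_SD = 0.217 V (the root below V_ov).
I_D = (3.32 − 0.217) / 4.58 = 0.678 mA.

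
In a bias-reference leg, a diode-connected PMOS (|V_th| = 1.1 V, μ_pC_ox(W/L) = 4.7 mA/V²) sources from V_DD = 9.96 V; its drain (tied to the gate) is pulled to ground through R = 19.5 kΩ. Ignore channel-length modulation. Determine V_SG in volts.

With gate tied to drain, V_SG = V_SD ≥ V_SG − |V_th|, so the device is in saturation.
KCL at the drain: ½ k_p (V_SG − |V_th|)² = (V_DD − V_SG)/R.
Let x = V_SG − 1.1. Then 45.8 x² + x − 8.86 = 0, giving x = 0.429 V (positive root), so V_SG = 1.53 V.
I_D = (V_DD − V_SG)/R = (9.96 − 1.53) / 19.5 = 0.432 mA.

V_SG = 1.53 V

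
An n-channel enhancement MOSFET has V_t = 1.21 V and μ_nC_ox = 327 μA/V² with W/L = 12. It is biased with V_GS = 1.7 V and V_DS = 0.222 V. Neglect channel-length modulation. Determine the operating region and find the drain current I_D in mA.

k_n = μ_nC_ox · (W/L) = 3.924 mA/V².
V_ov = V_GS − V_t = 1.7 − 1.21 = 0.49 V.
Since V_DS = 0.222 V < V_ov = 0.49 V, the device is in the triode region.
I_D = k_n [V_ov · V_DS − ½ V_DS²] = 3.924 × [0.49 × 0.222 − 0.5 × 0.222²] = 0.33 mA.

Triode; I_D = 0.330 mA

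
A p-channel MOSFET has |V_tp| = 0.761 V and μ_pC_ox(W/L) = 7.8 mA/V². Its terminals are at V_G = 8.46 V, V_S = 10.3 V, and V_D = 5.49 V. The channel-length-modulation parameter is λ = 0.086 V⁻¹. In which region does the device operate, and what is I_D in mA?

Saturation; I_D = 6.42 mA

V_SG = V_S − V_G = 10.3 − 8.46 = 1.84 V; V_SD = V_S − V_D = 10.3 − 5.49 = 4.81 V.
V_ov = V_SG − |V_tp| = 1.84 − 0.761 = 1.08 V.
Since V_SD = 4.81 V ≥ V_ov = 1.08 V, the device is in saturation.
I_D = ½ k_p V_ov² (1 + λ V_SD) = 0.5 × 7.8 × 1.08² × (1 + 0.086 × 4.81) = 6.42 mA.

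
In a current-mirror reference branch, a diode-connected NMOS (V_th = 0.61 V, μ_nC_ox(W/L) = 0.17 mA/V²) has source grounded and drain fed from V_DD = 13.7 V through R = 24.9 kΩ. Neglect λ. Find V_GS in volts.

With gate tied to drain, V_GS = V_DS ≥ V_GS − V_th, so the device is in saturation.
KCL at the drain: ½ k_n (V_GS − V_th)² = (V_DD − V_GS)/R.
Let x = V_GS − 0.61. Then 2.12 x² + x − 13.09 = 0, giving x = 2.26 V (positive root), so V_GS = 2.87 V.
I_D = (V_DD − V_GS)/R = (13.7 − 2.87) / 24.9 = 0.435 mA.

V_GS = 2.87 V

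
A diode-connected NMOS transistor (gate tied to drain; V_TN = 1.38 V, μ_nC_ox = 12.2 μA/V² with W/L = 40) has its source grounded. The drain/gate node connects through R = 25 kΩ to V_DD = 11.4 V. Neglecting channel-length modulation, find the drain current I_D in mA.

I_D = 0.353 mA

With gate tied to drain, V_GS = V_DS ≥ V_GS − V_TN, so the device is in saturation.
k_n = μ_nC_ox · (W/L) = 0.488 mA/V².
KCL at the drain: ½ k_n (V_GS − V_TN)² = (V_DD − V_GS)/R.
Let x = V_GS − 1.38. Then 6.1 x² + x − 10.02 = 0, giving x = 1.2 V (positive root), so V_GS = 2.58 V.
I_D = (V_DD − V_GS)/R = (11.4 − 2.58) / 25 = 0.353 mA.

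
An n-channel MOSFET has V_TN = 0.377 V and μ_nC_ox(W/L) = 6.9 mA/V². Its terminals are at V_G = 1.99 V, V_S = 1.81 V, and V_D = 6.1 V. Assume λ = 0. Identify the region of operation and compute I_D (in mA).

V_GS = V_G − V_S = 1.99 − 1.81 = 0.18 V; V_DS = V_D − V_S = 6.1 − 1.81 = 4.29 V.
V_GS = 0.18 V < V_TN = 0.377 V, so the transistor is in cutoff.

Cutoff; I_D = 0 mA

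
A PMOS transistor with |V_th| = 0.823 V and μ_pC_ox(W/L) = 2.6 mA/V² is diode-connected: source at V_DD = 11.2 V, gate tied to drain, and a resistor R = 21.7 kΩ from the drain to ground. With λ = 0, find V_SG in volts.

V_SG = 1.41 V

With gate tied to drain, V_SG = V_SD ≥ V_SG − |V_th|, so the device is in saturation.
KCL at the drain: ½ k_p (V_SG − |V_th|)² = (V_DD − V_SG)/R.
Let x = V_SG − 0.823. Then 28.2 x² + x − 10.38 = 0, giving x = 0.589 V (positive root), so V_SG = 1.41 V.
I_D = (V_DD − V_SG)/R = (11.2 − 1.41) / 21.7 = 0.451 mA.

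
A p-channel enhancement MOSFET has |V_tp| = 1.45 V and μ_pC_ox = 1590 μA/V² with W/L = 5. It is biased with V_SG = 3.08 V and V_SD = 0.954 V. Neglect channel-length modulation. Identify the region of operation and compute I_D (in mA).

Triode; I_D = 8.74 mA

k_p = μ_pC_ox · (W/L) = 7.95 mA/V².
V_ov = V_SG − |V_tp| = 3.08 − 1.45 = 1.63 V.
Since V_SD = 0.954 V < V_ov = 1.63 V, the device is in the triode region.
I_D = k_p [V_ov · V_SD − ½ V_SD²] = 7.95 × [1.63 × 0.954 − 0.5 × 0.954²] = 8.74 mA.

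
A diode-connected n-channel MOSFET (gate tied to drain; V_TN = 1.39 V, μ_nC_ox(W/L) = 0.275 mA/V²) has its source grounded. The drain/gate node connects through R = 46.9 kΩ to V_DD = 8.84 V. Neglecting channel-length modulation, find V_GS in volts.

V_GS = 2.39 V

With gate tied to drain, V_GS = V_DS ≥ V_GS − V_TN, so the device is in saturation.
KCL at the drain: ½ k_n (V_GS − V_TN)² = (V_DD − V_GS)/R.
Let x = V_GS − 1.39. Then 6.45 x² + x − 7.45 = 0, giving x = 1 V (positive root), so V_GS = 2.39 V.
I_D = (V_DD − V_GS)/R = (8.84 − 2.39) / 46.9 = 0.138 mA.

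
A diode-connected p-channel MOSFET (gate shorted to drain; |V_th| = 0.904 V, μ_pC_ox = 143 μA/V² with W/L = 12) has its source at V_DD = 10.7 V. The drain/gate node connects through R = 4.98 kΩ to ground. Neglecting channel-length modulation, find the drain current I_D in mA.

With gate tied to drain, V_SG = V_SD ≥ V_SG − |V_th|, so the device is in saturation.
k_p = μ_pC_ox · (W/L) = 1.716 mA/V².
KCL at the drain: ½ k_p (V_SG − |V_th|)² = (V_DD − V_SG)/R.
Let x = V_SG − 0.904. Then 4.27 x² + x − 9.796 = 0, giving x = 1.4 V (positive root), so V_SG = 2.31 V.
I_D = (V_DD − V_SG)/R = (10.7 − 2.31) / 4.98 = 1.69 mA.

I_D = 1.69 mA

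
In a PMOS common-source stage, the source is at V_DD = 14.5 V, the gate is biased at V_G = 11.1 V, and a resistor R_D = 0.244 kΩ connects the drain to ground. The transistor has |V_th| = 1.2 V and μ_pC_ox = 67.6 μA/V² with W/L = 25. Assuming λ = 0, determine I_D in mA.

V_SG = V_DD − V_G = 14.5 − 11.1 = 3.4 V, so V_ov = 3.4 − 1.2 = 2.2 V.
k_p = μ_pC_ox · (W/L) = 1.69 mA/V².
Assume saturation: I_D = ½ k_p V_ov² = 0.5 × 1.69 × 2.2² = 4.09 mA, giving V_SD = V_DD − I_D R_D = 14.5 − 4.09 × 0.244 = 13.5 V.
V_SD = 13.5 V ≥ V_ov = 2.2 V, confirming saturation.

I_D = 4.09 mA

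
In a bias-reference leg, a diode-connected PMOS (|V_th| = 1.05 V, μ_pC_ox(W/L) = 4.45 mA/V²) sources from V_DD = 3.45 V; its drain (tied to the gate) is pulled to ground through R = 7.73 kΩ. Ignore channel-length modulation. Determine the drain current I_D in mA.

I_D = 0.266 mA

With gate tied to drain, V_SG = V_SD ≥ V_SG − |V_th|, so the device is in saturation.
KCL at the drain: ½ k_p (V_SG − |V_th|)² = (V_DD − V_SG)/R.
Let x = V_SG − 1.05. Then 17.2 x² + x − 2.4 = 0, giving x = 0.346 V (positive root), so V_SG = 1.4 V.
I_D = (V_DD − V_SG)/R = (3.45 − 1.4) / 7.73 = 0.266 mA.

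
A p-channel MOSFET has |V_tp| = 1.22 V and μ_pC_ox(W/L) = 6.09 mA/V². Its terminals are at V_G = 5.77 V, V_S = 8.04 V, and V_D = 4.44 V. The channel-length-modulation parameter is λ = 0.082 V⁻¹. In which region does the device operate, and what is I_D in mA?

Saturation; I_D = 4.35 mA

V_SG = V_S − V_G = 8.04 − 5.77 = 2.27 V; V_SD = V_S − V_D = 8.04 − 4.44 = 3.6 V.
V_ov = V_SG − |V_tp| = 2.27 − 1.22 = 1.05 V.
Since V_SD = 3.6 V ≥ V_ov = 1.05 V, the device is in saturation.
I_D = ½ k_p V_ov² (1 + λ V_SD) = 0.5 × 6.09 × 1.05² × (1 + 0.082 × 3.6) = 4.35 mA.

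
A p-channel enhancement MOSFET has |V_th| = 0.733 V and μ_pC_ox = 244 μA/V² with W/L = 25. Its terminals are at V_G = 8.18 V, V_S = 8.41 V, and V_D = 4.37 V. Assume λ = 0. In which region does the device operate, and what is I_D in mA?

V_SG = V_S − V_G = 8.41 − 8.18 = 0.23 V; V_SD = V_S − V_D = 8.41 − 4.37 = 4.04 V.
V_SG = 0.23 V < |V_th| = 0.733 V, so the transistor is in cutoff.

Cutoff; I_D = 0 mA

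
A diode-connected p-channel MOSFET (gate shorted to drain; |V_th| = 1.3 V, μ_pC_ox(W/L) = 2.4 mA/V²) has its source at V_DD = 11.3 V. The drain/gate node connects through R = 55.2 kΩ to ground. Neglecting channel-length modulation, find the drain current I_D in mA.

With gate tied to drain, V_SG = V_SD ≥ V_SG − |V_th|, so the device is in saturation.
KCL at the drain: ½ k_p (V_SG − |V_th|)² = (V_DD − V_SG)/R.
Let x = V_SG − 1.3. Then 66.2 x² + x − 10 = 0, giving x = 0.381 V (positive root), so V_SG = 1.68 V.
I_D = (V_DD − V_SG)/R = (11.3 − 1.68) / 55.2 = 0.174 mA.

I_D = 0.174 mA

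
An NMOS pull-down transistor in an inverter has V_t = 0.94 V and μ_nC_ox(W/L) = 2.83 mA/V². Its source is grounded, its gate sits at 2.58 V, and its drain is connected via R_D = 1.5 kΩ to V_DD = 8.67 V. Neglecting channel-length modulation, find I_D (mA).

I_D = 3.81 mA

V_GS = V_G = 2.58 V, so V_ov = 2.58 − 0.94 = 1.64 V.
Assume saturation: I_D = ½ k_n V_ov² = 0.5 × 2.83 × 1.64² = 3.81 mA, giving V_DS = V_DD − I_D R_D = 8.67 − 3.81 × 1.5 = 2.96 V.
V_DS = 2.96 V ≥ V_ov = 1.64 V, confirming saturation.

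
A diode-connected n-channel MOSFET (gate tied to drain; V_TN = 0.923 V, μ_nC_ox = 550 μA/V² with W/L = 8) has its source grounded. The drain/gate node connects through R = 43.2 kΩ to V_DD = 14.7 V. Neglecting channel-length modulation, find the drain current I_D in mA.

I_D = 0.310 mA

With gate tied to drain, V_GS = V_DS ≥ V_GS − V_TN, so the device is in saturation.
k_n = μ_nC_ox · (W/L) = 4.4 mA/V².
KCL at the drain: ½ k_n (V_GS − V_TN)² = (V_DD − V_GS)/R.
Let x = V_GS − 0.923. Then 95 x² + x − 13.78 = 0, giving x = 0.376 V (positive root), so V_GS = 1.3 V.
I_D = (V_DD − V_GS)/R = (14.7 − 1.3) / 43.2 = 0.31 mA.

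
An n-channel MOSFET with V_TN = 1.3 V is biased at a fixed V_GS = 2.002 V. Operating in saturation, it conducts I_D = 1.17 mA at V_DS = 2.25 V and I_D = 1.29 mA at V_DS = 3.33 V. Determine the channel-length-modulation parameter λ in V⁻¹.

λ = 0.121 V⁻¹

With V_GS fixed, I_D ∝ (1 + λ V_DS) in saturation, so I_D2/I_D1 = (1 + λ V_DS2)/(1 + λ V_DS1).
1.29/1.17 = 1.103 = (1 + 3.33 λ)/(1 + 2.25 λ).
Solving: λ (I_D1 V_DS2 − I_D2 V_DS1) = I_D2 − I_D1, so λ = (1.29 − 1.17) / (1.17 × 3.33 − 1.29 × 2.25) = 0.12 / 0.994 = 0.121 V⁻¹.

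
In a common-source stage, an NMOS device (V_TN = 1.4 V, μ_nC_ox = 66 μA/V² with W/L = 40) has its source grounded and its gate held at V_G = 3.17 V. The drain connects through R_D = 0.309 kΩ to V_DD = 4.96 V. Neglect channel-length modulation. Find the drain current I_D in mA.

I_D = 4.14 mA

V_GS = V_G = 3.17 V, so V_ov = 3.17 − 1.4 = 1.77 V.
k_n = μ_nC_ox · (W/L) = 2.64 mA/V².
Assume saturation: I_D = ½ k_n V_ov² = 0.5 × 2.64 × 1.77² = 4.14 mA, giving V_DS = V_DD − I_D R_D = 4.96 − 4.14 × 0.309 = 3.68 V.
V_DS = 3.68 V ≥ V_ov = 1.77 V, confirming saturation.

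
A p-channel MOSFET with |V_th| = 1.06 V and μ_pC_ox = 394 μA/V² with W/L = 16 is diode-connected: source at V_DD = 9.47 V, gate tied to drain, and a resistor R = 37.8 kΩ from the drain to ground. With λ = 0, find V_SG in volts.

With gate tied to drain, V_SG = V_SD ≥ V_SG − |V_th|, so the device is in saturation.
k_p = μ_pC_ox · (W/L) = 6.304 mA/V².
KCL at the drain: ½ k_p (V_SG − |V_th|)² = (V_DD − V_SG)/R.
Let x = V_SG − 1.06. Then 119 x² + x − 8.41 = 0, giving x = 0.262 V (positive root), so V_SG = 1.32 V.
I_D = (V_DD − V_SG)/R = (9.47 − 1.32) / 37.8 = 0.216 mA.

V_SG = 1.32 V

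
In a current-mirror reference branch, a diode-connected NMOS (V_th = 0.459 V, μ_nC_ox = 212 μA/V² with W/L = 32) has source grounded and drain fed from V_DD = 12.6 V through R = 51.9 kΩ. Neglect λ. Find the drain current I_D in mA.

With gate tied to drain, V_GS = V_DS ≥ V_GS − V_th, so the device is in saturation.
k_n = μ_nC_ox · (W/L) = 6.784 mA/V².
KCL at the drain: ½ k_n (V_GS − V_th)² = (V_DD − V_GS)/R.
Let x = V_GS − 0.459. Then 176 x² + x − 12.14 = 0, giving x = 0.26 V (positive root), so V_GS = 0.719 V.
I_D = (V_DD − V_GS)/R = (12.6 − 0.719) / 51.9 = 0.229 mA.

I_D = 0.229 mA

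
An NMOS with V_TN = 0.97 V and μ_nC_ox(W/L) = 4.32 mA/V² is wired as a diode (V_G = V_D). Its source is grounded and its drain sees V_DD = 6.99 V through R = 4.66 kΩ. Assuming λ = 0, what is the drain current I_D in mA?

With gate tied to drain, V_GS = V_DS ≥ V_GS − V_TN, so the device is in saturation.
KCL at the drain: ½ k_n (V_GS − V_TN)² = (V_DD − V_GS)/R.
Let x = V_GS − 0.97. Then 10.1 x² + x − 6.02 = 0, giving x = 0.725 V (positive root), so V_GS = 1.7 V.
I_D = (V_DD − V_GS)/R = (6.99 − 1.7) / 4.66 = 1.14 mA.

I_D = 1.14 mA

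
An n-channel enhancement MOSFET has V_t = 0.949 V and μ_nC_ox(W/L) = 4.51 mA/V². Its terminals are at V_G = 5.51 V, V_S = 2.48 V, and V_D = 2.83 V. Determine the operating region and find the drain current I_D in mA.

Triode; I_D = 3.01 mA

V_GS = V_G − V_S = 5.51 − 2.48 = 3.03 V; V_DS = V_D − V_S = 2.83 − 2.48 = 0.35 V.
V_ov = V_GS − V_t = 3.03 − 0.949 = 2.08 V.
Since V_DS = 0.35 V < V_ov = 2.08 V, the device is in the triode region.
I_D = k_n [V_ov · V_DS − ½ V_DS²] = 4.51 × [2.08 × 0.35 − 0.5 × 0.35²] = 3.01 mA.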